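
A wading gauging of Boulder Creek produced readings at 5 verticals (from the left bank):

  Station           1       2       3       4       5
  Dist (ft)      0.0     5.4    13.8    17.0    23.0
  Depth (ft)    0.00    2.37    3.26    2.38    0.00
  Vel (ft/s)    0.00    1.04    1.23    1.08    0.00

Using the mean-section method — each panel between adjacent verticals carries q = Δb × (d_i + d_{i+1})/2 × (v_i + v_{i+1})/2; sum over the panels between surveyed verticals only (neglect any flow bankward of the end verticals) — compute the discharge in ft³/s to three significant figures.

44.4 ft³/s

Panel 1-2: Δb = 5.4 ft, d̄ = (0.00+2.37)/2 = 1.185, v̄ = (0.00+1.04)/2 = 0.52 → q = 5.4×1.185×0.52 = 3.327 ft³/s
Panel 2-3: Δb = 8.4 ft, d̄ = (2.37+3.26)/2 = 2.815, v̄ = (1.04+1.23)/2 = 1.135 → q = 8.4×2.815×1.135 = 26.84 ft³/s
Panel 3-4: Δb = 3.2 ft, d̄ = (3.26+2.38)/2 = 2.82, v̄ = (1.23+1.08)/2 = 1.155 → q = 3.2×2.82×1.155 = 10.42 ft³/s
Panel 4-5: Δb = 6 ft, d̄ = (2.38+0.00)/2 = 1.19, v̄ = (1.08+0.00)/2 = 0.54 → q = 6×1.19×0.54 = 3.856 ft³/s
Q = Σ q = 44.44 ft³/s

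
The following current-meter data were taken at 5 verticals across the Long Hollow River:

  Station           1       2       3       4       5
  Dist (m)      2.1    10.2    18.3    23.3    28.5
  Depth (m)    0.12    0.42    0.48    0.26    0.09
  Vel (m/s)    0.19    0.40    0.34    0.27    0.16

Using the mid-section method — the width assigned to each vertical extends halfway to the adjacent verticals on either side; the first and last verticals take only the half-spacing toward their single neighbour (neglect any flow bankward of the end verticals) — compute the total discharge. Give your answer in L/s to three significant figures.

w_1 = (10.2 − 2.1)/2 = 4.05 m; q_1 = 0.19 × 0.12 × 4.05 = 0.09234 m³/s
w_2 = (18.3 − 2.1)/2 = 8.1 m; q_2 = 0.40 × 0.42 × 8.1 = 1.361 m³/s
w_3 = (23.3 − 10.2)/2 = 6.55 m; q_3 = 0.34 × 0.48 × 6.55 = 1.069 m³/s
w_4 = (28.5 − 18.3)/2 = 5.1 m; q_4 = 0.27 × 0.26 × 5.1 = 0.3580 m³/s
w_5 = (28.5 − 23.3)/2 = 2.6 m; q_5 = 0.16 × 0.09 × 2.6 = 0.03744 m³/s
Q = Σ qᵢ = 2.918 m³/s
= 2.918 × 1000 = 2918 L/s

2920 L/s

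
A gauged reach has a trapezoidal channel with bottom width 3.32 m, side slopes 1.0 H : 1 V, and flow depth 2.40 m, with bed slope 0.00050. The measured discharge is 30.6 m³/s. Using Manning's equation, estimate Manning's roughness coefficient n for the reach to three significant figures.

0.0123

A = (b + z·y)·y = (3.32 + 1.0×2.40)×2.40 = 13.73 m²
P = b + 2y√(1+z²) = 3.32 + 2×2.40×√(1+1.0²) = 10.11 m
R = A/P = 13.73/10.11 = 1.358 m
n = (1/Q)·A·R^(2/3)·S^(1/2) = (1/30.6) × 13.73 × 1.226 × 0.02236 = 0.01230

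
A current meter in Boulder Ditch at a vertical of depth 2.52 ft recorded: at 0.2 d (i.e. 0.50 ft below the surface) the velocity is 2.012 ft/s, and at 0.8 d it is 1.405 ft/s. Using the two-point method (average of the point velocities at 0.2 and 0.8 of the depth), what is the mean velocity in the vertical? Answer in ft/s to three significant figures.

v̄ = (2.012 + 1.405) / 2 = 1.709 ft/s

1.71 ft/s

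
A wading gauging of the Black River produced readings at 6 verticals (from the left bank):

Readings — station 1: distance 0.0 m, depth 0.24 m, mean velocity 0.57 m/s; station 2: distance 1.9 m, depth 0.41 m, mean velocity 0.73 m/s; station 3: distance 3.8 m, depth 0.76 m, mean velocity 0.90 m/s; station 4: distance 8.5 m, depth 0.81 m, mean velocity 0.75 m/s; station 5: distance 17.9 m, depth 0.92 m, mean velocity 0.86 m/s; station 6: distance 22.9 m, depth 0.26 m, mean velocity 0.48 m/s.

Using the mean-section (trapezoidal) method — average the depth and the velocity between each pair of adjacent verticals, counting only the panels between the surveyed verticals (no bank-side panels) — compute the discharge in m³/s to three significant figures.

12.9 m³/s

Panel 1-2: Δb = 1.9 m, d̄ = (0.24+0.41)/2 = 0.325, v̄ = (0.57+0.73)/2 = 0.65 → q = 1.9×0.325×0.65 = 0.4014 m³/s
Panel 2-3: Δb = 1.9 m, d̄ = (0.41+0.76)/2 = 0.585, v̄ = (0.73+0.90)/2 = 0.815 → q = 1.9×0.585×0.815 = 0.9059 m³/s
Panel 3-4: Δb = 4.7 m, d̄ = (0.76+0.81)/2 = 0.785, v̄ = (0.90+0.75)/2 = 0.825 → q = 4.7×0.785×0.825 = 3.044 m³/s
Panel 4-5: Δb = 9.4 m, d̄ = (0.81+0.92)/2 = 0.865, v̄ = (0.75+0.86)/2 = 0.805 → q = 9.4×0.865×0.805 = 6.545 m³/s
Panel 5-6: Δb = 5 m, d̄ = (0.92+0.26)/2 = 0.59, v̄ = (0.86+0.48)/2 = 0.67 → q = 5×0.59×0.67 = 1.977 m³/s
Q = Σ q = 12.87 m³/s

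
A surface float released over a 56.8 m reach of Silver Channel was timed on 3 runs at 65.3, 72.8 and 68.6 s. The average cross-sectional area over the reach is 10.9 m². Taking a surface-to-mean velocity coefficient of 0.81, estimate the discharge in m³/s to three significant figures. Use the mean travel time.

7.28 m³/s

t̄ = (65.3 + 72.8 + 68.6) / 3 = 68.9 s
v_surface = L / t̄ = 56.8 / 68.9 = 0.8244 m/s
v_mean = 0.81 × 0.8244 = 0.6678 m/s
Q = A × v_mean = 10.9 × 0.6678 = 7.278 m³/s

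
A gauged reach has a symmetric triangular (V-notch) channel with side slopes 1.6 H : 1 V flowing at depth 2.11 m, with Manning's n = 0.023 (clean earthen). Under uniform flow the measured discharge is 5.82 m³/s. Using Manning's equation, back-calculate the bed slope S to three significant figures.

0.000410

A = z·y² = 1.6×2.11² = 7.123 m²
P = 2y√(1+z²) = 2×2.11×√(1+1.6²) = 7.962 m
R = A/P = 7.123/7.962 = 0.8946 m
S = (Q·n / (1·A·R^(2/3)))² = (5.82×0.023 / (1×7.123×0.9285))² = 0.0004096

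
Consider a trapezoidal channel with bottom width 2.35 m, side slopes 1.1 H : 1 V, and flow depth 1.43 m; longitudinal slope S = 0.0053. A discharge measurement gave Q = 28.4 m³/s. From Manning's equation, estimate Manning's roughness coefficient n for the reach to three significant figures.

0.0129

A = (b + z·y)·y = (2.35 + 1.1×1.43)×1.43 = 5.610 m²
P = b + 2y√(1+z²) = 2.35 + 2×1.43×√(1+1.1²) = 6.602 m
R = A/P = 5.610/6.602 = 0.8498 m
n = (1/Q)·A·R^(2/3)·S^(1/2) = (1/28.4) × 5.610 × 0.8972 × 0.07280 = 0.01290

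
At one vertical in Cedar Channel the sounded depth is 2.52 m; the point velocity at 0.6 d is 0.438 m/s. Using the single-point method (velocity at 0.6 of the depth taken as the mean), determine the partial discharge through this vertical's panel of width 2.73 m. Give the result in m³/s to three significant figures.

3.01 m³/s

v̄ = v₀.₆ = 0.438 m/s
q = v̄ × d × w = 0.4380 × 2.52 × 2.73 = 3.013 m³/s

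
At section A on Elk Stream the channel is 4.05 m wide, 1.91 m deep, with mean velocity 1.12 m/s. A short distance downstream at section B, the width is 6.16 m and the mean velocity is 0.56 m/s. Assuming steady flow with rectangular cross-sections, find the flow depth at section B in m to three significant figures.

2.51 m

Q = A₁V₁ = (4.05×1.91) × 1.12 = 8.664 m³/s
d₂ = Q/(b₂ V₂) = 8.664/(6.16×0.56) = 2.512 m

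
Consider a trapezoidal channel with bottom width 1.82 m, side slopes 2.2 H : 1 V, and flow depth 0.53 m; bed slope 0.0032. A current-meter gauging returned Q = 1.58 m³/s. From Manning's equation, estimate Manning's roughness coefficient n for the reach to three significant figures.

0.0287

A = (b + z·y)·y = (1.82 + 2.2×0.53)×0.53 = 1.583 m²
P = b + 2y√(1+z²) = 1.82 + 2×0.53×√(1+2.2²) = 4.382 m
R = A/P = 1.583/4.382 = 0.3612 m
n = (1/Q)·A·R^(2/3)·S^(1/2) = (1/1.58) × 1.583 × 0.5072 × 0.05657 = 0.02874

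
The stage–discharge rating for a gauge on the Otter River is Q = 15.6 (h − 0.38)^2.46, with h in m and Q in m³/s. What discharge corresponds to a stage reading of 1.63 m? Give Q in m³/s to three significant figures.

27.0 m³/s

Q = 15.6 × (1.63 − 0.38)^2.46 = 15.6 × 1.25^2.46 = 27.01 m³/s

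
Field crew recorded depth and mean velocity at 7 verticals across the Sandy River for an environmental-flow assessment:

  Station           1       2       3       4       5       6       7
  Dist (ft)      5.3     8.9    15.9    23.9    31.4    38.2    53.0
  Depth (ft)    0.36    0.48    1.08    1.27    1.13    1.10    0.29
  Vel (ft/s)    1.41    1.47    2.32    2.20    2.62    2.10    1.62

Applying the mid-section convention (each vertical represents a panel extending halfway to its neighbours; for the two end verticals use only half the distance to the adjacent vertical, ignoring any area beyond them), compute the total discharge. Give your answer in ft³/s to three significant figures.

94.7 ft³/s

w_1 = (8.9 − 5.3)/2 = 1.8 ft; q_1 = 1.41 × 0.36 × 1.8 = 0.9137 ft³/s
w_2 = (15.9 − 5.3)/2 = 5.3 ft; q_2 = 1.47 × 0.48 × 5.3 = 3.740 ft³/s
w_3 = (23.9 − 8.9)/2 = 7.5 ft; q_3 = 2.32 × 1.08 × 7.5 = 18.79 ft³/s
w_4 = (31.4 − 15.9)/2 = 7.75 ft; q_4 = 2.20 × 1.27 × 7.75 = 21.65 ft³/s
w_5 = (38.2 − 23.9)/2 = 7.15 ft; q_5 = 2.62 × 1.13 × 7.15 = 21.17 ft³/s
w_6 = (53.0 − 31.4)/2 = 10.8 ft; q_6 = 2.10 × 1.10 × 10.8 = 24.95 ft³/s
w_7 = (53.0 − 38.2)/2 = 7.4 ft; q_7 = 1.62 × 0.29 × 7.4 = 3.477 ft³/s
Q = Σ qᵢ = 94.69 ft³/s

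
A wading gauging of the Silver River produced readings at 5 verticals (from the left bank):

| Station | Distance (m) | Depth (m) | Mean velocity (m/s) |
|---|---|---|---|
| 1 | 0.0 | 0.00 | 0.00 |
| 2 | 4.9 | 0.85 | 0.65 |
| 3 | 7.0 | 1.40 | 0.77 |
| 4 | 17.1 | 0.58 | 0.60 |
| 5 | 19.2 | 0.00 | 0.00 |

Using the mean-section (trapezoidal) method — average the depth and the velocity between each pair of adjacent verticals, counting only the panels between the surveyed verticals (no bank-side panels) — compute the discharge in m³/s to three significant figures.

9.39 m³/s

Panel 1-2: Δb = 4.9 m, d̄ = (0.00+0.85)/2 = 0.425, v̄ = (0.00+0.65)/2 = 0.325 → q = 4.9×0.425×0.325 = 0.6768 m³/s
Panel 2-3: Δb = 2.1 m, d̄ = (0.85+1.40)/2 = 1.125, v̄ = (0.65+0.77)/2 = 0.71 → q = 2.1×1.125×0.71 = 1.677 m³/s
Panel 3-4: Δb = 10.1 m, d̄ = (1.40+0.58)/2 = 0.99, v̄ = (0.77+0.60)/2 = 0.685 → q = 10.1×0.99×0.685 = 6.849 m³/s
Panel 4-5: Δb = 2.1 m, d̄ = (0.58+0.00)/2 = 0.29, v̄ = (0.60+0.00)/2 = 0.3 → q = 2.1×0.29×0.3 = 0.1827 m³/s
Q = Σ q = 9.386 m³/s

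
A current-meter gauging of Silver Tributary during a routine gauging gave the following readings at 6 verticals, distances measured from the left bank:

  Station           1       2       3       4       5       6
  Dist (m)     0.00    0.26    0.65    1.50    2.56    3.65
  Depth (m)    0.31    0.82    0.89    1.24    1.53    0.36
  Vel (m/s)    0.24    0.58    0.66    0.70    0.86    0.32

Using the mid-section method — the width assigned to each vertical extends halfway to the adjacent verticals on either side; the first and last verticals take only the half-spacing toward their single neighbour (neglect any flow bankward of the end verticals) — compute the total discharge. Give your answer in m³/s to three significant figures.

2.83 m³/s

w_1 = (0.26 − 0.00)/2 = 0.13 m; q_1 = 0.24 × 0.31 × 0.13 = 0.009672 m³/s
w_2 = (0.65 − 0.00)/2 = 0.325 m; q_2 = 0.58 × 0.82 × 0.325 = 0.1546 m³/s
w_3 = (1.50 − 0.26)/2 = 0.62 m; q_3 = 0.66 × 0.89 × 0.62 = 0.3642 m³/s
w_4 = (2.56 − 0.65)/2 = 0.955 m; q_4 = 0.70 × 1.24 × 0.955 = 0.8289 m³/s
w_5 = (3.65 − 1.50)/2 = 1.075 m; q_5 = 0.86 × 1.53 × 1.075 = 1.414 m³/s
w_6 = (3.65 − 2.56)/2 = 0.545 m; q_6 = 0.32 × 0.36 × 0.545 = 0.06278 m³/s
Q = Σ qᵢ = 2.835 m³/s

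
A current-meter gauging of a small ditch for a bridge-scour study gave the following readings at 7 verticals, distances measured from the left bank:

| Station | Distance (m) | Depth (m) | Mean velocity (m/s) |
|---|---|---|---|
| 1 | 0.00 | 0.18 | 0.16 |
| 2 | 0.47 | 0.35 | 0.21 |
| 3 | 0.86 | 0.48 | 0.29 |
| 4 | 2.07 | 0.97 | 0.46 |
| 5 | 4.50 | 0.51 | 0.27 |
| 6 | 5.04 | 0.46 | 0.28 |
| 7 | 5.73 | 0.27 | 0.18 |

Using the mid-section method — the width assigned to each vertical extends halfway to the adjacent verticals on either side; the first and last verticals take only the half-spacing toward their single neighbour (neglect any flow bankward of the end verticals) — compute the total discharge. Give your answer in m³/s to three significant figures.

w_1 = (0.47 − 0.00)/2 = 0.235 m; q_1 = 0.16 × 0.18 × 0.235 = 0.006768 m³/s
w_2 = (0.86 − 0.00)/2 = 0.43 m; q_2 = 0.21 × 0.35 × 0.43 = 0.03161 m³/s
w_3 = (2.07 − 0.47)/2 = 0.8 m; q_3 = 0.29 × 0.48 × 0.8 = 0.1114 m³/s
w_4 = (4.50 − 0.86)/2 = 1.82 m; q_4 = 0.46 × 0.97 × 1.82 = 0.8121 m³/s
w_5 = (5.04 − 2.07)/2 = 1.485 m; q_5 = 0.27 × 0.51 × 1.485 = 0.2045 m³/s
w_6 = (5.73 − 4.50)/2 = 0.615 m; q_6 = 0.28 × 0.46 × 0.615 = 0.07921 m³/s
w_7 = (5.73 − 5.04)/2 = 0.345 m; q_7 = 0.18 × 0.27 × 0.345 = 0.01677 m³/s
Q = Σ qᵢ = 1.262 m³/s

1.26 m³/s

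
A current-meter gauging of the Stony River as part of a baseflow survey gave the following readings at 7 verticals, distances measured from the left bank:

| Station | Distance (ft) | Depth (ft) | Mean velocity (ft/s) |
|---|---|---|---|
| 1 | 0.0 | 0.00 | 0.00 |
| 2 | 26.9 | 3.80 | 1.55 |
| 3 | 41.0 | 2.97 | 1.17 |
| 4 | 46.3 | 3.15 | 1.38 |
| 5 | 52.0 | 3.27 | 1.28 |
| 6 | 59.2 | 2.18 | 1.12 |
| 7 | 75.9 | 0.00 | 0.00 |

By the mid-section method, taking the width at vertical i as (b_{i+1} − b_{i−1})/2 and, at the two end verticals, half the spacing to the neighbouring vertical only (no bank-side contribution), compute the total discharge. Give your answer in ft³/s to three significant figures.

w_2 = (41.0 − 0.0)/2 = 20.5 ft; q_2 = 1.55 × 3.80 × 20.5 = 120.7 ft³/s
w_3 = (46.3 − 26.9)/2 = 9.7 ft; q_3 = 1.17 × 2.97 × 9.7 = 33.71 ft³/s
w_4 = (52.0 − 41.0)/2 = 5.5 ft; q_4 = 1.38 × 3.15 × 5.5 = 23.91 ft³/s
w_5 = (59.2 − 46.3)/2 = 6.45 ft; q_5 = 1.28 × 3.27 × 6.45 = 27.00 ft³/s
w_6 = (75.9 − 52.0)/2 = 11.95 ft; q_6 = 1.12 × 2.18 × 11.95 = 29.18 ft³/s
Stations 1, 7 contribute zero (depth or velocity is 0).
Q = Σ qᵢ = 234.5 ft³/s

235 ft³/s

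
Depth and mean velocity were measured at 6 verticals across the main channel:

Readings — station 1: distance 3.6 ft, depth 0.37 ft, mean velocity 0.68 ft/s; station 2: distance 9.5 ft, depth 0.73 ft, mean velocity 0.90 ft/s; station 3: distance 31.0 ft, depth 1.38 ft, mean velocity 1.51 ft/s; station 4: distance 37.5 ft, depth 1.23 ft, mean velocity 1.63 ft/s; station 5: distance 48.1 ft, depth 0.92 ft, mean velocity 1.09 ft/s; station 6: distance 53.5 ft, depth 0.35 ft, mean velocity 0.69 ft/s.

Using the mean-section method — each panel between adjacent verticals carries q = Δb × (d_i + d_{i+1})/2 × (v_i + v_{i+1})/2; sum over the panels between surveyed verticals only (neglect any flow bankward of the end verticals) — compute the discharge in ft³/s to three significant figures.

Panel 1-2: Δb = 5.9 ft, d̄ = (0.37+0.73)/2 = 0.55, v̄ = (0.68+0.90)/2 = 0.79 → q = 5.9×0.55×0.79 = 2.564 ft³/s
Panel 2-3: Δb = 21.5 ft, d̄ = (0.73+1.38)/2 = 1.055, v̄ = (0.90+1.51)/2 = 1.205 → q = 21.5×1.055×1.205 = 27.33 ft³/s
Panel 3-4: Δb = 6.5 ft, d̄ = (1.38+1.23)/2 = 1.305, v̄ = (1.51+1.63)/2 = 1.57 → q = 6.5×1.305×1.57 = 13.32 ft³/s
Panel 4-5: Δb = 10.6 ft, d̄ = (1.23+0.92)/2 = 1.075, v̄ = (1.63+1.09)/2 = 1.36 → q = 10.6×1.075×1.36 = 15.50 ft³/s
Panel 5-6: Δb = 5.4 ft, d̄ = (0.92+0.35)/2 = 0.635, v̄ = (1.09+0.69)/2 = 0.89 → q = 5.4×0.635×0.89 = 3.052 ft³/s
Q = Σ q = 61.76 ft³/s

61.8 ft³/s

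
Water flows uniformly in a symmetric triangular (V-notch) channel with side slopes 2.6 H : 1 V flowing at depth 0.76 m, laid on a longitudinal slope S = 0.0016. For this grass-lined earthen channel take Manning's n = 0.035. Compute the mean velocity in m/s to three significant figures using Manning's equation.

0.573 m/s

A = z·y² = 2.6×0.76² = 1.502 m²
P = 2y√(1+z²) = 2×0.76×√(1+2.6²) = 4.234 m
R = A/P = 1.502/4.234 = 0.3547 m
Q = (1/n)·A·R^(2/3)·S^(1/2) = (1/0.035) × 1.502 × 0.3547^(2/3) × 0.0016^(1/2) = 0.8600 m³/s
V = Q/A = 0.8600/1.502 = 0.5726 m/s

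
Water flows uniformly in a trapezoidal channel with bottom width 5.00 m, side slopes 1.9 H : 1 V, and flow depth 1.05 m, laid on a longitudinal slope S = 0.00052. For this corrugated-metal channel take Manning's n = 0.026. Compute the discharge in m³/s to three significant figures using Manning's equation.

A = (b + z·y)·y = (5.00 + 1.9×1.05)×1.05 = 7.345 m²
P = b + 2y√(1+z²) = 5.00 + 2×1.05×√(1+1.9²) = 9.509 m
R = A/P = 7.345/9.509 = 0.7724 m
Q = (1/n)·A·R^(2/3)·S^(1/2) = (1/0.026) × 7.345 × 0.7724^(2/3) × 0.00052^(1/2) = 5.423 m³/s

5.42 m³/s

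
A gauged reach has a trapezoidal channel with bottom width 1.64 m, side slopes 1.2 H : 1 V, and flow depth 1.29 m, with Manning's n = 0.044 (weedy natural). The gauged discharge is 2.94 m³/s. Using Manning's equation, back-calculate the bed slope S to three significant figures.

0.00152

A = (b + z·y)·y = (1.64 + 1.2×1.29)×1.29 = 4.113 m²
P = b + 2y√(1+z²) = 1.64 + 2×1.29×√(1+1.2²) = 5.670 m
R = A/P = 4.113/5.670 = 0.7253 m
S = (Q·n / (1·A·R^(2/3)))² = (2.94×0.044 / (1×4.113×0.8073))² = 0.001518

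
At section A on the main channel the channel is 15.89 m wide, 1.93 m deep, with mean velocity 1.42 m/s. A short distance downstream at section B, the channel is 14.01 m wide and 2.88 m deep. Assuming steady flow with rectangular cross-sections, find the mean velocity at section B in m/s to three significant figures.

Q = A₁V₁ = (15.89×1.93) × 1.42 = 43.55 m³/s
A₂ = 14.01 × 2.88 = 40.35 m²
V₂ = Q/A₂ = 43.55/40.35 = 1.079 m/s

1.08 m/s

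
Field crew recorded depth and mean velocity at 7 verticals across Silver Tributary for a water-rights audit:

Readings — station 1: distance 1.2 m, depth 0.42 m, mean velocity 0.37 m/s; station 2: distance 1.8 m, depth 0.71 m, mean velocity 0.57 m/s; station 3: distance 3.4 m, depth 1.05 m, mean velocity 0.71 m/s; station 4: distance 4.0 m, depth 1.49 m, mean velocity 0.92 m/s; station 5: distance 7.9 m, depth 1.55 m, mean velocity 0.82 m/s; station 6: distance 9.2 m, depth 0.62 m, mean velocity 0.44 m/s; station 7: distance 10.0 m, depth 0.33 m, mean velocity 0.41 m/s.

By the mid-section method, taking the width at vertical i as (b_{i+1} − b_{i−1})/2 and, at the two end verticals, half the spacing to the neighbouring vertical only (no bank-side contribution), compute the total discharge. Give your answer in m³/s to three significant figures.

w_1 = (1.8 − 1.2)/2 = 0.3 m; q_1 = 0.37 × 0.42 × 0.3 = 0.04662 m³/s
w_2 = (3.4 − 1.2)/2 = 1.1 m; q_2 = 0.57 × 0.71 × 1.1 = 0.4452 m³/s
w_3 = (4.0 − 1.8)/2 = 1.1 m; q_3 = 0.71 × 1.05 × 1.1 = 0.8201 m³/s
w_4 = (7.9 − 3.4)/2 = 2.25 m; q_4 = 0.92 × 1.49 × 2.25 = 3.084 m³/s
w_5 = (9.2 − 4.0)/2 = 2.6 m; q_5 = 0.82 × 1.55 × 2.6 = 3.305 m³/s
w_6 = (10.0 − 7.9)/2 = 1.05 m; q_6 = 0.44 × 0.62 × 1.05 = 0.2864 m³/s
w_7 = (10.0 − 9.2)/2 = 0.4 m; q_7 = 0.41 × 0.33 × 0.4 = 0.05412 m³/s
Q = Σ qᵢ = 8.041 m³/s

8.04 m³/s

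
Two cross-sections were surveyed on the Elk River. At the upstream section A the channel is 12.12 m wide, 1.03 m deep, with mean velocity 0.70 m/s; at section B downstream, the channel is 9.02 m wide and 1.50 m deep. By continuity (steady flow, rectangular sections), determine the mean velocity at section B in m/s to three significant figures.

0.646 m/s

Q = A₁V₁ = (12.12×1.03) × 0.70 = 8.739 m³/s
A₂ = 9.02 × 1.50 = 13.53 m²
V₂ = Q/A₂ = 8.739/13.53 = 0.6459 m/s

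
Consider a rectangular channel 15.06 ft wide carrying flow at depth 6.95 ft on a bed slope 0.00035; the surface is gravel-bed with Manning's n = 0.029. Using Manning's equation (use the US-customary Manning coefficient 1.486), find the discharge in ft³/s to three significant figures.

236 ft³/s

A = b·y = 15.06 × 6.95 = 104.7 ft²
P = b + 2y = 15.06 + 2×6.95 = 28.96 ft
R = A/P = 104.7/28.96 = 3.614 ft
Q = (1.486/n)·A·R^(2/3)·S^(1/2) = (1.486/0.029) × 104.7 × 3.614^(2/3) × 0.00035^(1/2) = 236.3 ft³/s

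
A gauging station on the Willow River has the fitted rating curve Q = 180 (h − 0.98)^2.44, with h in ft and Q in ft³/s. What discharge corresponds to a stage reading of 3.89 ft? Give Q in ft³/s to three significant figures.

Q = 180 × (3.89 − 0.98)^2.44 = 180 × 2.91^2.44 = 2439 ft³/s

2440 ft³/s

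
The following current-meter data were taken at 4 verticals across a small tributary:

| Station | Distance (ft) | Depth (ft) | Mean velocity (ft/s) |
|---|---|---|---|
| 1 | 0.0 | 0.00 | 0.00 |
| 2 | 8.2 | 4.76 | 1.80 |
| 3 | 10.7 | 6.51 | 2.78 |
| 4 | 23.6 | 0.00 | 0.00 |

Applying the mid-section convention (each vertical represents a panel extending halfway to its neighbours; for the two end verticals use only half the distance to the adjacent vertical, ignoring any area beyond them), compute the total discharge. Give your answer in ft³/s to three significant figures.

w_2 = (10.7 − 0.0)/2 = 5.35 ft; q_2 = 1.80 × 4.76 × 5.35 = 45.84 ft³/s
w_3 = (23.6 − 8.2)/2 = 7.7 ft; q_3 = 2.78 × 6.51 × 7.7 = 139.4 ft³/s
Stations 1, 4 contribute zero (depth or velocity is 0).
Q = Σ qᵢ = 185.2 ft³/s

185 ft³/s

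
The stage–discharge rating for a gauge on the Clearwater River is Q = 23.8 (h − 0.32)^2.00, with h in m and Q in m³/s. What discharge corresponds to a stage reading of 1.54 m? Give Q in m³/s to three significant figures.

35.4 m³/s

Q = 23.8 × (1.54 − 0.32)^2.00 = 23.8 × 1.22^2.00 = 35.42 m³/s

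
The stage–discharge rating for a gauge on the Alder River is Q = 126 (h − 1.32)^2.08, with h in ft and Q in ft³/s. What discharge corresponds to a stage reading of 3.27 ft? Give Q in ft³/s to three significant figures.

Q = 126 × (3.27 − 1.32)^2.08 = 126 × 1.95^2.08 = 505.4 ft³/s

505 ft³/s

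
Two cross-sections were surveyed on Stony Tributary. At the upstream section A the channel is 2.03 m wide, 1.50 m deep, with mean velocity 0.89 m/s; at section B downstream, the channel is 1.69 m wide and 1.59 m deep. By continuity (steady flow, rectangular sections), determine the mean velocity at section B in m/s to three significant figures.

1.01 m/s

Q = A₁V₁ = (2.03×1.50) × 0.89 = 2.710 m³/s
A₂ = 1.69 × 1.59 = 2.687 m²
V₂ = Q/A₂ = 2.710/2.687 = 1.009 m/s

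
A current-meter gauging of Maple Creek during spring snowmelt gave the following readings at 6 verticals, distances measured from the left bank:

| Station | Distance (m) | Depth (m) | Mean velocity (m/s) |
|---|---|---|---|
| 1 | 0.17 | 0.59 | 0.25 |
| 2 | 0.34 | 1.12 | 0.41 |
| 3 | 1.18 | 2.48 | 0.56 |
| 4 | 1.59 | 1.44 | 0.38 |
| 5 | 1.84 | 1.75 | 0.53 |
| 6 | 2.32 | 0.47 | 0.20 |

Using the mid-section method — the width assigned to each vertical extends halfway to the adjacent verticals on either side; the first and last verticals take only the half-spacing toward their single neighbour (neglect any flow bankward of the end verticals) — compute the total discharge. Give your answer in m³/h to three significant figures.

w_1 = (0.34 − 0.17)/2 = 0.085 m; q_1 = 0.25 × 0.59 × 0.085 = 0.01254 m³/s
w_2 = (1.18 − 0.17)/2 = 0.505 m; q_2 = 0.41 × 1.12 × 0.505 = 0.2319 m³/s
w_3 = (1.59 − 0.34)/2 = 0.625 m; q_3 = 0.56 × 2.48 × 0.625 = 0.8680 m³/s
w_4 = (1.84 − 1.18)/2 = 0.33 m; q_4 = 0.38 × 1.44 × 0.33 = 0.1806 m³/s
w_5 = (2.32 − 1.59)/2 = 0.365 m; q_5 = 0.53 × 1.75 × 0.365 = 0.3385 m³/s
w_6 = (2.32 − 1.84)/2 = 0.24 m; q_6 = 0.20 × 0.47 × 0.24 = 0.02256 m³/s
Q = Σ qᵢ = 1.654 m³/s
= 1.654 × 3600 = 5955 m³/h

5950 m³/h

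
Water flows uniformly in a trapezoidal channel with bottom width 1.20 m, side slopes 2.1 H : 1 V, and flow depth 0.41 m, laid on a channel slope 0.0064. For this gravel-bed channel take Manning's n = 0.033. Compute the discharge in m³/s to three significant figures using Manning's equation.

A = (b + z·y)·y = (1.20 + 2.1×0.41)×0.41 = 0.8450 m²
P = b + 2y√(1+z²) = 1.20 + 2×0.41×√(1+2.1²) = 3.107 m
R = A/P = 0.8450/3.107 = 0.2719 m
Q = (1/n)·A·R^(2/3)·S^(1/2) = (1/0.033) × 0.8450 × 0.2719^(2/3) × 0.0064^(1/2) = 0.8599 m³/s

0.860 m³/s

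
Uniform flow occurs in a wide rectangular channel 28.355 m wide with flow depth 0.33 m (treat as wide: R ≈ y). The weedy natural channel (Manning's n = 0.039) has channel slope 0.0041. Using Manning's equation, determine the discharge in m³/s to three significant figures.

A = b·y = 28.355 × 0.33 = 9.357 m²
Wide channel: R ≈ y = 0.33 m
Q = (1/n)·A·R^(2/3)·S^(1/2) = (1/0.039) × 9.357 × 0.3300^(2/3) × 0.0041^(1/2) = 7.336 m³/s

7.34 m³/s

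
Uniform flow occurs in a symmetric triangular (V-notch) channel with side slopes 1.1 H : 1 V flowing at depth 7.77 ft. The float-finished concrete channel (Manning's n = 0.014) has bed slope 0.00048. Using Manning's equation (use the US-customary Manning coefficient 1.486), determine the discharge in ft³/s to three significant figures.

A = z·y² = 1.1×7.77² = 66.41 ft²
P = 2y√(1+z²) = 2×7.77×√(1+1.1²) = 23.10 ft
R = A/P = 66.41/23.10 = 2.875 ft
Q = (1.486/n)·A·R^(2/3)·S^(1/2) = (1.486/0.014) × 66.41 × 2.875^(2/3) × 0.00048^(1/2) = 312.2 ft³/s

312 ft³/s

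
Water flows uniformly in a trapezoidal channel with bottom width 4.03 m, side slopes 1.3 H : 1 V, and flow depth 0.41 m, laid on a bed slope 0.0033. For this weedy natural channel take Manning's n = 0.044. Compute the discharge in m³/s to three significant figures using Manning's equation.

A = (b + z·y)·y = (4.03 + 1.3×0.41)×0.41 = 1.871 m²
P = b + 2y√(1+z²) = 4.03 + 2×0.41×√(1+1.3²) = 5.375 m
R = A/P = 1.871/5.375 = 0.3481 m
Q = (1/n)·A·R^(2/3)·S^(1/2) = (1/0.044) × 1.871 × 0.3481^(2/3) × 0.0033^(1/2) = 1.209 m³/s

1.21 m³/s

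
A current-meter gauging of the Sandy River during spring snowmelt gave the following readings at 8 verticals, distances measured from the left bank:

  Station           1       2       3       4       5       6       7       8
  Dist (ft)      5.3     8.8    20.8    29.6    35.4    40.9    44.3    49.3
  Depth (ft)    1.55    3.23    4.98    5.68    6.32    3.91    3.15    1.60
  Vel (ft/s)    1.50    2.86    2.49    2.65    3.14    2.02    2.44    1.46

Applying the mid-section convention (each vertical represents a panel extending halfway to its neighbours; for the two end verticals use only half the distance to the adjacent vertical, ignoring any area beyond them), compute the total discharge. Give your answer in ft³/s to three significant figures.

w_1 = (8.8 − 5.3)/2 = 1.75 ft; q_1 = 1.50 × 1.55 × 1.75 = 4.069 ft³/s
w_2 = (20.8 − 5.3)/2 = 7.75 ft; q_2 = 2.86 × 3.23 × 7.75 = 71.59 ft³/s
w_3 = (29.6 − 8.8)/2 = 10.4 ft; q_3 = 2.49 × 4.98 × 10.4 = 129.0 ft³/s
w_4 = (35.4 − 20.8)/2 = 7.3 ft; q_4 = 2.65 × 5.68 × 7.3 = 109.9 ft³/s
w_5 = (40.9 − 29.6)/2 = 5.65 ft; q_5 = 3.14 × 6.32 × 5.65 = 112.1 ft³/s
w_6 = (44.3 − 35.4)/2 = 4.45 ft; q_6 = 2.02 × 3.91 × 4.45 = 35.15 ft³/s
w_7 = (49.3 − 40.9)/2 = 4.2 ft; q_7 = 2.44 × 3.15 × 4.2 = 32.28 ft³/s
w_8 = (49.3 − 44.3)/2 = 2.5 ft; q_8 = 1.46 × 1.60 × 2.5 = 5.840 ft³/s
Q = Σ qᵢ = 499.9 ft³/s

500 ft³/s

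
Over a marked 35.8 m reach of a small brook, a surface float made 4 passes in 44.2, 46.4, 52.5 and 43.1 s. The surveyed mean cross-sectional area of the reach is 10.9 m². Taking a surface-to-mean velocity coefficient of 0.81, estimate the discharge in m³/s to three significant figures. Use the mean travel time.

t̄ = (44.2 + 46.4 + 52.5 + 43.1) / 4 = 46.55 s
v_surface = L / t̄ = 35.8 / 46.55 = 0.7691 m/s
v_mean = 0.81 × 0.7691 = 0.6229 m/s
Q = A × v_mean = 10.9 × 0.6229 = 6.790 m³/s

6.79 m³/s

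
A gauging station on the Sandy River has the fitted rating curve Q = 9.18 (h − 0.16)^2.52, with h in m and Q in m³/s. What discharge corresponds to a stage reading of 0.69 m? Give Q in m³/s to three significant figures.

Q = 9.18 × (0.69 − 0.16)^2.52 = 9.18 × 0.53^2.52 = 1.854 m³/s

1.85 m³/s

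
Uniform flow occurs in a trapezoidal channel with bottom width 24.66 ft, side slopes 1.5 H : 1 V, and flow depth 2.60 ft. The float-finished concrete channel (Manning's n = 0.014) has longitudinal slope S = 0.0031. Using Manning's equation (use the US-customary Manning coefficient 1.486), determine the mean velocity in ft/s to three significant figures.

9.94 ft/s

A = (b + z·y)·y = (24.66 + 1.5×2.60)×2.60 = 74.26 ft²
P = b + 2y√(1+z²) = 24.66 + 2×2.60×√(1+1.5²) = 34.03 ft
R = A/P = 74.26/34.03 = 2.182 ft
Q = (1.486/n)·A·R^(2/3)·S^(1/2) = (1.486/0.014) × 74.26 × 2.182^(2/3) × 0.0031^(1/2) = 738.2 ft³/s
V = Q/A = 738.2/74.26 = 9.941 ft/s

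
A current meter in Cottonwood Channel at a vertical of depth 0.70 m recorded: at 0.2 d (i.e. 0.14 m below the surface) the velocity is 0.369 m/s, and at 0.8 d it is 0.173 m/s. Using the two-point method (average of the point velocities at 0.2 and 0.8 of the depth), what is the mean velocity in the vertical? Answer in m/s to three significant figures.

0.271 m/s

v̄ = (0.369 + 0.173) / 2 = 0.2710 m/s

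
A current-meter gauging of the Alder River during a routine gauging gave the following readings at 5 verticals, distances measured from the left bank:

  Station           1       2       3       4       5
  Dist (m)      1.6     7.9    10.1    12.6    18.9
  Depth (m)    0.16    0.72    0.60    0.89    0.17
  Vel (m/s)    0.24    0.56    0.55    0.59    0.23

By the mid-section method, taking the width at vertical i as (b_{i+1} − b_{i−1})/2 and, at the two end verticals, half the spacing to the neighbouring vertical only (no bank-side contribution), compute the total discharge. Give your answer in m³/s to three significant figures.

5.04 m³/s

w_1 = (7.9 − 1.6)/2 = 3.15 m; q_1 = 0.24 × 0.16 × 3.15 = 0.1210 m³/s
w_2 = (10.1 − 1.6)/2 = 4.25 m; q_2 = 0.56 × 0.72 × 4.25 = 1.714 m³/s
w_3 = (12.6 − 7.9)/2 = 2.35 m; q_3 = 0.55 × 0.60 × 2.35 = 0.7755 m³/s
w_4 = (18.9 − 10.1)/2 = 4.4 m; q_4 = 0.59 × 0.89 × 4.4 = 2.310 m³/s
w_5 = (18.9 − 12.6)/2 = 3.15 m; q_5 = 0.23 × 0.17 × 3.15 = 0.1232 m³/s
Q = Σ qᵢ = 5.044 m³/s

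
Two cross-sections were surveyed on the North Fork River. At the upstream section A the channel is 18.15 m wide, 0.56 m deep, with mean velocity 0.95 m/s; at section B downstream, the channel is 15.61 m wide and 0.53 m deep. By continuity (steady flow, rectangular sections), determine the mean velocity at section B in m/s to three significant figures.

Q = A₁V₁ = (18.15×0.56) × 0.95 = 9.656 m³/s
A₂ = 15.61 × 0.53 = 8.273 m²
V₂ = Q/A₂ = 9.656/8.273 = 1.167 m/s

1.17 m/s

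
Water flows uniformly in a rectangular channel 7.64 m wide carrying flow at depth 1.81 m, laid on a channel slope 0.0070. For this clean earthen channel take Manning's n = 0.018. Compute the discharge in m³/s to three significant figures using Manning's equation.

A = b·y = 7.64 × 1.81 = 13.83 m²
P = b + 2y = 7.64 + 2×1.81 = 11.26 m
R = A/P = 13.83/11.26 = 1.228 m
Q = (1/n)·A·R^(2/3)·S^(1/2) = (1/0.018) × 13.83 × 1.228^(2/3) × 0.0070^(1/2) = 73.71 m³/s

73.7 m³/s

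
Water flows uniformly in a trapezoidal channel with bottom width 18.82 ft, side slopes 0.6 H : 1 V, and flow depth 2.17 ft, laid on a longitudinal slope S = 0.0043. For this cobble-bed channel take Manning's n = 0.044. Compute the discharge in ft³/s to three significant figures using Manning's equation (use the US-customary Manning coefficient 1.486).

A = (b + z·y)·y = (18.82 + 0.6×2.17)×2.17 = 43.66 ft²
P = b + 2y√(1+z²) = 18.82 + 2×2.17×√(1+0.6²) = 23.88 ft
R = A/P = 43.66/23.88 = 1.828 ft
Q = (1.486/n)·A·R^(2/3)·S^(1/2) = (1.486/0.044) × 43.66 × 1.828^(2/3) × 0.0043^(1/2) = 144.6 ft³/s

145 ft³/s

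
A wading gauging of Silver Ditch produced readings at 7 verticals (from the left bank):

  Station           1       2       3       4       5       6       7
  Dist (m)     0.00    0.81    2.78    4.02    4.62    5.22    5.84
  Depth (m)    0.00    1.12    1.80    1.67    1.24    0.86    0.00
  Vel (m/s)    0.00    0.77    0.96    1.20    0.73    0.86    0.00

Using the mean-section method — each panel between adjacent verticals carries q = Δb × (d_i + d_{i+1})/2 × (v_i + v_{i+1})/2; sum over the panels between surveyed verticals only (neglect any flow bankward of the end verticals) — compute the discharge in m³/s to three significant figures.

6.44 m³/s

Panel 1-2: Δb = 0.81 m, d̄ = (0.00+1.12)/2 = 0.56, v̄ = (0.00+0.77)/2 = 0.385 → q = 0.81×0.56×0.385 = 0.1746 m³/s
Panel 2-3: Δb = 1.97 m, d̄ = (1.12+1.80)/2 = 1.46, v̄ = (0.77+0.96)/2 = 0.865 → q = 1.97×1.46×0.865 = 2.488 m³/s
Panel 3-4: Δb = 1.24 m, d̄ = (1.80+1.67)/2 = 1.735, v̄ = (0.96+1.20)/2 = 1.08 → q = 1.24×1.735×1.08 = 2.324 m³/s
Panel 4-5: Δb = 0.6 m, d̄ = (1.67+1.24)/2 = 1.455, v̄ = (1.20+0.73)/2 = 0.965 → q = 0.6×1.455×0.965 = 0.8424 m³/s
Panel 5-6: Δb = 0.6 m, d̄ = (1.24+0.86)/2 = 1.05, v̄ = (0.73+0.86)/2 = 0.795 → q = 0.6×1.05×0.795 = 0.5009 m³/s
Panel 6-7: Δb = 0.62 m, d̄ = (0.86+0.00)/2 = 0.43, v̄ = (0.86+0.00)/2 = 0.43 → q = 0.62×0.43×0.43 = 0.1146 m³/s
Q = Σ q = 6.444 m³/s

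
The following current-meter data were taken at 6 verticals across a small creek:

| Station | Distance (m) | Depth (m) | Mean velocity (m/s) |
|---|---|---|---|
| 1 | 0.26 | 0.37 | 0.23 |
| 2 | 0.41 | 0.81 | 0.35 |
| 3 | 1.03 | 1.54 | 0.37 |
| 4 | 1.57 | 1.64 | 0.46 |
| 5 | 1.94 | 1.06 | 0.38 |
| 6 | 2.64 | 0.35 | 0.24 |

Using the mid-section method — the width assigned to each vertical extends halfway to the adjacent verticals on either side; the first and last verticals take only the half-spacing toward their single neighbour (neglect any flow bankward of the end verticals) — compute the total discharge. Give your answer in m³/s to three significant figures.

w_1 = (0.41 − 0.26)/2 = 0.075 m; q_1 = 0.23 × 0.37 × 0.075 = 0.006383 m³/s
w_2 = (1.03 − 0.26)/2 = 0.385 m; q_2 = 0.35 × 0.81 × 0.385 = 0.1091 m³/s
w_3 = (1.57 − 0.41)/2 = 0.58 m; q_3 = 0.37 × 1.54 × 0.58 = 0.3305 m³/s
w_4 = (1.94 − 1.03)/2 = 0.455 m; q_4 = 0.46 × 1.64 × 0.455 = 0.3433 m³/s
w_5 = (2.64 − 1.57)/2 = 0.535 m; q_5 = 0.38 × 1.06 × 0.535 = 0.2155 m³/s
w_6 = (2.64 − 1.94)/2 = 0.35 m; q_6 = 0.24 × 0.35 × 0.35 = 0.02940 m³/s
Q = Σ qᵢ = 1.034 m³/s

1.03 m³/s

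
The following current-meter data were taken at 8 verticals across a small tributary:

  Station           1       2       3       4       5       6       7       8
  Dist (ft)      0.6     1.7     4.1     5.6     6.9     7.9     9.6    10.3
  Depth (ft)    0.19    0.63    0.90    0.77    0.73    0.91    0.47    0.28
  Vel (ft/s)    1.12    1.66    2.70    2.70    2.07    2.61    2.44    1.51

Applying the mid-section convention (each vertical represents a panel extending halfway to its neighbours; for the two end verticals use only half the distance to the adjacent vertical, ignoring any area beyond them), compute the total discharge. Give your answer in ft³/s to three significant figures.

16.1 ft³/s

w_1 = (1.7 − 0.6)/2 = 0.55 ft; q_1 = 1.12 × 0.19 × 0.55 = 0.1170 ft³/s
w_2 = (4.1 − 0.6)/2 = 1.75 ft; q_2 = 1.66 × 0.63 × 1.75 = 1.830 ft³/s
w_3 = (5.6 − 1.7)/2 = 1.95 ft; q_3 = 2.70 × 0.90 × 1.95 = 4.739 ft³/s
w_4 = (6.9 − 4.1)/2 = 1.4 ft; q_4 = 2.70 × 0.77 × 1.4 = 2.911 ft³/s
w_5 = (7.9 − 5.6)/2 = 1.15 ft; q_5 = 2.07 × 0.73 × 1.15 = 1.738 ft³/s
w_6 = (9.6 − 6.9)/2 = 1.35 ft; q_6 = 2.61 × 0.91 × 1.35 = 3.206 ft³/s
w_7 = (10.3 − 7.9)/2 = 1.2 ft; q_7 = 2.44 × 0.47 × 1.2 = 1.376 ft³/s
w_8 = (10.3 − 9.6)/2 = 0.35 ft; q_8 = 1.51 × 0.28 × 0.35 = 0.1480 ft³/s
Q = Σ qᵢ = 16.06 ft³/s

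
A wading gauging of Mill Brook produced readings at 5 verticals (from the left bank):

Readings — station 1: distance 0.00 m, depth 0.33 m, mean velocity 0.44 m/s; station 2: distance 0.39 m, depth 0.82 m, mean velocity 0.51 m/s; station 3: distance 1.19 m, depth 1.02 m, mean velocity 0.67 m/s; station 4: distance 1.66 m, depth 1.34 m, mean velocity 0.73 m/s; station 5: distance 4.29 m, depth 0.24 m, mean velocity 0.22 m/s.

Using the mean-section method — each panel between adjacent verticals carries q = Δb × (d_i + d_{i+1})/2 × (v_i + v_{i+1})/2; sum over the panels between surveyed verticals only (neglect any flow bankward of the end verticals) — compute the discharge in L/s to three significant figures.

1920 L/s

Panel 1-2: Δb = 0.39 m, d̄ = (0.33+0.82)/2 = 0.575, v̄ = (0.44+0.51)/2 = 0.475 → q = 0.39×0.575×0.475 = 0.1065 m³/s
Panel 2-3: Δb = 0.8 m, d̄ = (0.82+1.02)/2 = 0.92, v̄ = (0.51+0.67)/2 = 0.59 → q = 0.8×0.92×0.59 = 0.4342 m³/s
Panel 3-4: Δb = 0.47 m, d̄ = (1.02+1.34)/2 = 1.18, v̄ = (0.67+0.73)/2 = 0.7 → q = 0.47×1.18×0.7 = 0.3882 m³/s
Panel 4-5: Δb = 2.63 m, d̄ = (1.34+0.24)/2 = 0.79, v̄ = (0.73+0.22)/2 = 0.475 → q = 2.63×0.79×0.475 = 0.9869 m³/s
Q = Σ q = 1.916 m³/s
= 1.916 × 1000 = 1916 L/s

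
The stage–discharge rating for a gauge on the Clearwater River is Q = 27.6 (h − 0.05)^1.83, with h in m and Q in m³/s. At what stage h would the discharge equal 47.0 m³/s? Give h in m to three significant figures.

h − h₀ = (Q/C)^(1/b) = (47.0/27.6)^(1/1.83) = 1.338 m
h = 0.05 + 1.338 = 1.388 m

1.39 m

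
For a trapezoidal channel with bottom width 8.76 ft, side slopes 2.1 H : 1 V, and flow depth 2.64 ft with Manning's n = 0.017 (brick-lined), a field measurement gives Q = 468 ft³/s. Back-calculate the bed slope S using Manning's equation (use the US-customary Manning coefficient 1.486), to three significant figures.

0.00922

A = (b + z·y)·y = (8.76 + 2.1×2.64)×2.64 = 37.76 ft²
P = b + 2y√(1+z²) = 8.76 + 2×2.64×√(1+2.1²) = 21.04 ft
R = A/P = 37.76/21.04 = 1.795 ft
S = (Q·n / (1.486·A·R^(2/3)))² = (468×0.017 / (1.486×37.76×1.477))² = 0.009217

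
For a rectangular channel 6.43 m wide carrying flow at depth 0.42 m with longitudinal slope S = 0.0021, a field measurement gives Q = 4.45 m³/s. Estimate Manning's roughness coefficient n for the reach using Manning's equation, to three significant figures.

A = b·y = 6.43 × 0.42 = 2.701 m²
P = b + 2y = 6.43 + 2×0.42 = 7.270 m
R = A/P = 2.701/7.270 = 0.3715 m
n = (1/Q)·A·R^(2/3)·S^(1/2) = (1/4.45) × 2.701 × 0.5168 × 0.04583 = 0.01437

0.0144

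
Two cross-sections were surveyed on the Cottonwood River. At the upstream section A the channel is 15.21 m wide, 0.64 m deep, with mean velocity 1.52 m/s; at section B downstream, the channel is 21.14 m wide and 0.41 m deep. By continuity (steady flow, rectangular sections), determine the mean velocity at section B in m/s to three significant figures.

Q = A₁V₁ = (15.21×0.64) × 1.52 = 14.80 m³/s
A₂ = 21.14 × 0.41 = 8.667 m²
V₂ = Q/A₂ = 14.80/8.667 = 1.707 m/s

1.71 m/s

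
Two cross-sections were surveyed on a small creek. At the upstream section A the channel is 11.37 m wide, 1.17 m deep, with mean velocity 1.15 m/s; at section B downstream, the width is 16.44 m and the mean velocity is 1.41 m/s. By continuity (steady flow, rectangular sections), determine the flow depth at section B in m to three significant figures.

0.660 m

Q = A₁V₁ = (11.37×1.17) × 1.15 = 15.30 m³/s
d₂ = Q/(b₂ V₂) = 15.30/(16.44×1.41) = 0.6600 m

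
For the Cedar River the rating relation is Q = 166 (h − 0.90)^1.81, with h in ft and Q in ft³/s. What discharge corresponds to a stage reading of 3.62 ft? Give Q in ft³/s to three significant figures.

Q = 166 × (3.62 − 0.90)^1.81 = 166 × 2.72^1.81 = 1015 ft³/s

1020 ft³/s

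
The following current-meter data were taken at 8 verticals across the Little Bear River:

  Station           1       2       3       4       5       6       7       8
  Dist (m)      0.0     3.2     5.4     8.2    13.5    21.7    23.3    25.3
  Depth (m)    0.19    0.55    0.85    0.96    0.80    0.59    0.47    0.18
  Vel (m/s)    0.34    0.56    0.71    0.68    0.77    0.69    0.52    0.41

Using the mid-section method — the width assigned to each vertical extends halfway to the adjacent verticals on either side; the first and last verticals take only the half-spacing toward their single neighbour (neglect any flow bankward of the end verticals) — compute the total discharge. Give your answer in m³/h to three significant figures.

42300 m³/h

w_1 = (3.2 − 0.0)/2 = 1.6 m; q_1 = 0.34 × 0.19 × 1.6 = 0.1034 m³/s
w_2 = (5.4 − 0.0)/2 = 2.7 m; q_2 = 0.56 × 0.55 × 2.7 = 0.8316 m³/s
w_3 = (8.2 − 3.2)/2 = 2.5 m; q_3 = 0.71 × 0.85 × 2.5 = 1.509 m³/s
w_4 = (13.5 − 5.4)/2 = 4.05 m; q_4 = 0.68 × 0.96 × 4.05 = 2.644 m³/s
w_5 = (21.7 − 8.2)/2 = 6.75 m; q_5 = 0.77 × 0.80 × 6.75 = 4.158 m³/s
w_6 = (23.3 − 13.5)/2 = 4.9 m; q_6 = 0.69 × 0.59 × 4.9 = 1.995 m³/s
w_7 = (25.3 − 21.7)/2 = 1.8 m; q_7 = 0.52 × 0.47 × 1.8 = 0.4399 m³/s
w_8 = (25.3 − 23.3)/2 = 1 m; q_8 = 0.41 × 0.18 × 1 = 0.07380 m³/s
Q = Σ qᵢ = 11.75 m³/s
= 11.75 × 3600 = 42310 m³/h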